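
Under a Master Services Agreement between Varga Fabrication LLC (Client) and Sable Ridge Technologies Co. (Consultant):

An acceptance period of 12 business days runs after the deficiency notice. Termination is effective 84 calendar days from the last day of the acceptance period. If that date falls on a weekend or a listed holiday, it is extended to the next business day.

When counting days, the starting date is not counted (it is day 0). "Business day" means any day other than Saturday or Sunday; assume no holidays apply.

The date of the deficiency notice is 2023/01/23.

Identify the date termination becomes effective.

2023/05/03

From Monday, 2023/01/23, 12 business days (Jan 24, Jan 25, Jan 26, Jan 27, …, Feb 6, Feb 7, Feb 8, skipping weekends) brings us to Wednesday, 2023/02/08, which is the last day of the acceptance period.
The date termination becomes effective: 84 calendar days after 2023/02/08 is 2023/05/03. 2023/05/03 is a Wednesday, so no roll-forward applies.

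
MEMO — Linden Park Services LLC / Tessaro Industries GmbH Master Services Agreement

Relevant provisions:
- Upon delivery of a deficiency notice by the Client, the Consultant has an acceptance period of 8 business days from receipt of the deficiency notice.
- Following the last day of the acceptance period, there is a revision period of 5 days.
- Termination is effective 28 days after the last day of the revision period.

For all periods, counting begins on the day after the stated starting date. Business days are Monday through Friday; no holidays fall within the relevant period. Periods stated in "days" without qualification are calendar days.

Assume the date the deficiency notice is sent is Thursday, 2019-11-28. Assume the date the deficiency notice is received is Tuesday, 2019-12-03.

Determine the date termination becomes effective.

2020-01-15

The last day of the acceptance period: counting 8 business days from Tuesday, 2019-12-03 (Dec 4, Dec 5, Dec 6, Dec 9, Dec 10, Dec 11, Dec 12, Dec 13, skipping weekends) reaches Friday, 2019-12-13.
Adding 5 calendar days to 2019-12-13 gives 2019-12-18, which is the last day of the revision period.
The date termination becomes effective: 2019-12-18 + 28 days = 2020-01-15.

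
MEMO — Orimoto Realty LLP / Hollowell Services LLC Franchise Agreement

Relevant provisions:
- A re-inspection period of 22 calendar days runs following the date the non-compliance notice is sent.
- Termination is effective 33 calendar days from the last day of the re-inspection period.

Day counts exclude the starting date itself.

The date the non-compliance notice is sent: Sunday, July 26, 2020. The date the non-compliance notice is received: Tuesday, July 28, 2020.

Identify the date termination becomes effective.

Adding 22 calendar days to July 26, 2020 gives August 17, 2020, which is the last day of the re-inspection period.
The date termination becomes effective: 33 calendar days after August 17, 2020 is September 19, 2020.

September 19, 2020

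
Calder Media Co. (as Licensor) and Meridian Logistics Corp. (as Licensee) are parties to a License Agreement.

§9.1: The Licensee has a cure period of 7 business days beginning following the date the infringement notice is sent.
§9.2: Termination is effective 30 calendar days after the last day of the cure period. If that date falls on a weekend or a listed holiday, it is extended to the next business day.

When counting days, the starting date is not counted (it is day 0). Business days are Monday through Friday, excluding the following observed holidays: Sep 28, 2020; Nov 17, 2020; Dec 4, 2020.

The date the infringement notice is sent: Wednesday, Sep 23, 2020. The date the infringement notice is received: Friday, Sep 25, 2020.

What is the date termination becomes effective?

From Wednesday, Sep 23, 2020, 7 business days (Sep 24, Sep 25, Sep 29, Sep 30, Oct 1, Oct 2, Oct 5, skipping weekends and the listed holiday on Sep 28) brings us to Monday, Oct 5, 2020, which is the last day of the cure period.
The date termination becomes effective: Oct 5, 2020 + 30 days = Nov 4, 2020. Nov 4, 2020 is a Wednesday and is not a listed holiday, so no roll-forward applies.

Nov 4, 2020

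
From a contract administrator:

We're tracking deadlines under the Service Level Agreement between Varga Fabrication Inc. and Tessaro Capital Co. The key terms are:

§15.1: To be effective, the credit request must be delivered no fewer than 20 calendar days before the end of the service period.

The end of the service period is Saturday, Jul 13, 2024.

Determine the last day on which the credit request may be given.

Counting back 20 calendar days from Jul 13, 2024 gives Jun 23, 2024.

Jun 23, 2024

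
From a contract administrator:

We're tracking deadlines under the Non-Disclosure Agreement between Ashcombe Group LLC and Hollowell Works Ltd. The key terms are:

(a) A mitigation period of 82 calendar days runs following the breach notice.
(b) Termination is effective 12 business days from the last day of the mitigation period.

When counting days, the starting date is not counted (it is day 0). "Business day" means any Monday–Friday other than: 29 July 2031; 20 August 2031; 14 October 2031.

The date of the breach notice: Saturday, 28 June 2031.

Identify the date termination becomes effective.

6 October 2031

Adding 82 calendar days to 28 June 2031 gives 18 September 2031, which is the last day of the mitigation period.
The date termination becomes effective: 12 business days after Thursday, 18 September 2031, skipping weekends — Sep 19, Sep 22, Sep 23, Sep 24, …, Oct 2, Oct 3, Oct 6 — lands on Monday, 6 October 2031.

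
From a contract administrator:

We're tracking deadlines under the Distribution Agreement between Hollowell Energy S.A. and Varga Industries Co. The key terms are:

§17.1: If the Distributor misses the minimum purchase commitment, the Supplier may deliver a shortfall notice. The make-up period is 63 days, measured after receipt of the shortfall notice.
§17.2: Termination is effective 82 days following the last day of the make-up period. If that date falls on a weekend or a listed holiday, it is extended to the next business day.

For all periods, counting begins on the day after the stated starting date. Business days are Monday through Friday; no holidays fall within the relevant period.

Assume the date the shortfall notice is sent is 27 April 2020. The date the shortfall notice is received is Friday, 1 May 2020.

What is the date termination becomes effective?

23 September 2020

Adding 63 calendar days to 1 May 2020 gives 3 July 2020, which is the last day of the make-up period.
The date termination becomes effective: 82 calendar days after 3 July 2020 is 23 September 2020. 23 September 2020 is a Wednesday, so no roll-forward applies.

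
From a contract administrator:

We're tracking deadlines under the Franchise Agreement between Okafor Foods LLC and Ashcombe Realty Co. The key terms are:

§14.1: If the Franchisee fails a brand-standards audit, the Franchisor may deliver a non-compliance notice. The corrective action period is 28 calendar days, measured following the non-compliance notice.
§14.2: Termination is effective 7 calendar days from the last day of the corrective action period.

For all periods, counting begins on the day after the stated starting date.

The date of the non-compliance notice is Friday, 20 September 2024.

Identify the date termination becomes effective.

The last day of the corrective action period: 28 calendar days after 20 September 2024 is 18 October 2024.
The date termination becomes effective: 7 calendar days after 18 October 2024 is 25 October 2024.

25 October 2024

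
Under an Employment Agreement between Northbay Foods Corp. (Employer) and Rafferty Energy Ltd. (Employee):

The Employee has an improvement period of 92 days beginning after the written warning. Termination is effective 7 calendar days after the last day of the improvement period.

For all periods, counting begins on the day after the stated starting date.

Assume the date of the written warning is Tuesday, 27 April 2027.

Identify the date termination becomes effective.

4 August 2027

Adding 92 calendar days to 27 April 2027 gives 28 July 2027, which is the last day of the improvement period.
Adding 7 calendar days to 28 July 2027 gives 4 August 2027, which is the date termination becomes effective.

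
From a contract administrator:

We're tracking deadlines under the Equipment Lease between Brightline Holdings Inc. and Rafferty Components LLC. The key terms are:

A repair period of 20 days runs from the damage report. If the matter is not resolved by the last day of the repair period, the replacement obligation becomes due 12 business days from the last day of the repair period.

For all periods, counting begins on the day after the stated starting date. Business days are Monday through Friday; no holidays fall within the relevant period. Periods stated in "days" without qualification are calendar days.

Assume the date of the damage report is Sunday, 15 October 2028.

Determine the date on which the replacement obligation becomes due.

Adding 20 calendar days to 15 October 2028 gives 4 November 2028, which is the last day of the repair period.
The date on which the replacement obligation becomes due: 12 business days after Saturday, 4 November 2028, skipping weekends — Nov 6, Nov 7, Nov 8, Nov 9, …, Nov 17, Nov 20, Nov 21 — lands on Tuesday, 21 November 2028.

21 November 2028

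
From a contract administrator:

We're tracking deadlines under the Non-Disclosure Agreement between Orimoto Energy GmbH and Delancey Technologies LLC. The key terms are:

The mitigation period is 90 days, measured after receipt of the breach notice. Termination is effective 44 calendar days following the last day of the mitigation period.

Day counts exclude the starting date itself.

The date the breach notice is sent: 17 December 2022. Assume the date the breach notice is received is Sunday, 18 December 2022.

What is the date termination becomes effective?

The last day of the mitigation period: 18 December 2022 + 90 days = 18 March 2023.
Adding 44 calendar days to 18 March 2023 gives 1 May 2023, which is the date termination becomes effective.

1 May 2023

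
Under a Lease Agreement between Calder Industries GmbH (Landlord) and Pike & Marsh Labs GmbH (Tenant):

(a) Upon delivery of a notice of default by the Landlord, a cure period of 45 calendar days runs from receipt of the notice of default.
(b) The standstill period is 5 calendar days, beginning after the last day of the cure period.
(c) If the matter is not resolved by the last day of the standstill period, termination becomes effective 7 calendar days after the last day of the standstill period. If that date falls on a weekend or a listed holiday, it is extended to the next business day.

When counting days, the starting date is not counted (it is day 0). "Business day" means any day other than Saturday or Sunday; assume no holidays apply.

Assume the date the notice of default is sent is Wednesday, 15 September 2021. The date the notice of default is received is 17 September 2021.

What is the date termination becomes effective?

15 November 2021

The last day of the cure period: 17 September 2021 + 45 days = 1 November 2021.
The last day of the standstill period: 1 November 2021 + 5 days = 6 November 2021.
The date termination becomes effective: 6 November 2021 + 7 days = 13 November 2021. That falls on a Saturday, so it rolls to the next business day, Monday, 15 November 2021.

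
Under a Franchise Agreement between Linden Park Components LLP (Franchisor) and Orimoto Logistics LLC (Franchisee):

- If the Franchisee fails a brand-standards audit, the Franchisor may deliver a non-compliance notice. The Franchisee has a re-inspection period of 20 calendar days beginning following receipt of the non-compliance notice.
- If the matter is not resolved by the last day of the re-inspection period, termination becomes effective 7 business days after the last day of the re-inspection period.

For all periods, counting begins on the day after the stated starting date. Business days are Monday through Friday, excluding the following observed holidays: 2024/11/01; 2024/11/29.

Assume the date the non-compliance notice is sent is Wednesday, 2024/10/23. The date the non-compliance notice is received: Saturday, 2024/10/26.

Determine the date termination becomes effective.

Adding 20 calendar days to 2024/10/26 gives 2024/11/15, which is the last day of the re-inspection period.
The date termination becomes effective: counting 7 business days from Friday, 2024/11/15 (Nov 18, Nov 19, Nov 20, Nov 21, Nov 22, Nov 25, Nov 26, skipping weekends) reaches Tuesday, 2024/11/26.

2024/11/26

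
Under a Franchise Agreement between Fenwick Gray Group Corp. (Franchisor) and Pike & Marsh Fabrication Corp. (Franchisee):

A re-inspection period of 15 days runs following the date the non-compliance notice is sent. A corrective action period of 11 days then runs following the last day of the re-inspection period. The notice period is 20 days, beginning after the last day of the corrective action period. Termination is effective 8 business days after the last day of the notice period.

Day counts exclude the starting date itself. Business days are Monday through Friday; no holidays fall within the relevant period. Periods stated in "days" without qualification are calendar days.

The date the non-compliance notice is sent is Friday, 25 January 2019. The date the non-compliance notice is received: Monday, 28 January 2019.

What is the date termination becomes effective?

Adding 15 calendar days to 25 January 2019 gives 9 February 2019, which is the last day of the re-inspection period.
The last day of the corrective action period: 11 calendar days after 9 February 2019 is 20 February 2019.
Adding 20 calendar days to 20 February 2019 gives 12 March 2019, which is the last day of the notice period.
The date termination becomes effective: counting 8 business days from Tuesday, 12 March 2019 (Mar 13, Mar 14, Mar 15, Mar 18, Mar 19, Mar 20, Mar 21, Mar 22, skipping weekends) reaches Friday, 22 March 2019.

22 March 2019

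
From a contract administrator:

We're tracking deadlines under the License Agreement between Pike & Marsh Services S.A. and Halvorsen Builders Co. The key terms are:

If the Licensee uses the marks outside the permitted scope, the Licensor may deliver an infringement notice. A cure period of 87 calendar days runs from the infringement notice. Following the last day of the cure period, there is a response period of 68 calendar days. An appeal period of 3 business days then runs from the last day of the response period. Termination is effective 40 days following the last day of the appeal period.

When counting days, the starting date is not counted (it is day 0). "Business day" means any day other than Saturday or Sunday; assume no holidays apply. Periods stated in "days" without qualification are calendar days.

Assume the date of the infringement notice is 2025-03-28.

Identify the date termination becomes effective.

The last day of the cure period: 87 calendar days after 2025-03-28 is 2025-06-23.
The last day of the response period: 68 calendar days after 2025-06-23 is 2025-08-30.
The last day of the appeal period: counting 3 business days from Saturday, 2025-08-30 (Sep 1, Sep 2, Sep 3, skipping weekends) reaches Wednesday, 2025-09-03.
The date termination becomes effective: 2025-09-03 + 40 days = 2025-10-13.

2025-10-13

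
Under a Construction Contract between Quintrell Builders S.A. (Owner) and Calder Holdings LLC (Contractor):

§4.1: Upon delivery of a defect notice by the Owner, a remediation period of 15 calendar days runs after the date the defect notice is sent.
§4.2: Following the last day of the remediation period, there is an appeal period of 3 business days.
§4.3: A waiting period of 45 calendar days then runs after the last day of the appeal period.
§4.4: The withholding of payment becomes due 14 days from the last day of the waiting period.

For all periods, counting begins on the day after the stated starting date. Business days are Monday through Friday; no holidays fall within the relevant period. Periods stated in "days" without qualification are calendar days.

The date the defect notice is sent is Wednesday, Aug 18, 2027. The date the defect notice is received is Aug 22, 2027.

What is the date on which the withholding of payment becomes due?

Nov 5, 2027

The last day of the remediation period: Aug 18, 2027 + 15 days = Sep 2, 2027.
The last day of the appeal period: counting 3 business days from Thursday, Sep 2, 2027 (Sep 3, Sep 6, Sep 7, skipping weekends) reaches Tuesday, Sep 7, 2027.
The last day of the waiting period: 45 calendar days after Sep 7, 2027 is Oct 22, 2027.
The date on which the withholding of payment becomes due: 14 calendar days after Oct 22, 2027 is Nov 5, 2027.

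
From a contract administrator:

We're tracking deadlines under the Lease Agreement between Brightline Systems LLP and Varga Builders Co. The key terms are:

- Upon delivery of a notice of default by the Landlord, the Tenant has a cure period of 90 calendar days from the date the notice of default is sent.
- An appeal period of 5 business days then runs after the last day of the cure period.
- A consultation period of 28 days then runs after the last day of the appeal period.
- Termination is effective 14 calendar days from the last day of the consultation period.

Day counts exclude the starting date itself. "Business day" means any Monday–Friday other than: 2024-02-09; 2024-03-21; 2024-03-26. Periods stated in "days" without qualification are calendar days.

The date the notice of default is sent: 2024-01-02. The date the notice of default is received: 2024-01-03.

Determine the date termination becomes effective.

The last day of the cure period: 90 calendar days after 2024-01-02 is 2024-04-01.
From Monday, 2024-04-01, 5 business days (Apr 2, Apr 3, Apr 4, Apr 5, Apr 8, skipping weekends) brings us to Monday, 2024-04-08, which is the last day of the appeal period.
The last day of the consultation period: 28 calendar days after 2024-04-08 is 2024-05-06.
The date termination becomes effective: 2024-05-06 + 14 days = 2024-05-20.

2024-05-20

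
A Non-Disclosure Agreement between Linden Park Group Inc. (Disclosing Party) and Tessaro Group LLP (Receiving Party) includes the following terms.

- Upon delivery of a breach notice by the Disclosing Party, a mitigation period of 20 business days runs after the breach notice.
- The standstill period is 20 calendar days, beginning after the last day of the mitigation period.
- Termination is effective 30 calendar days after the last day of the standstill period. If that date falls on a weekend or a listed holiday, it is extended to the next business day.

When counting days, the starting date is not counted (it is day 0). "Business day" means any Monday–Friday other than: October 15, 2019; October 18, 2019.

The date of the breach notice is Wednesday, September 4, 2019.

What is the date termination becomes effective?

November 21, 2019

The last day of the mitigation period: 20 business days after Wednesday, September 4, 2019, skipping weekends — Sep 5, Sep 6, Sep 9, Sep 10, …, Sep 30, Oct 1, Oct 2 — lands on Wednesday, October 2, 2019.
The last day of the standstill period: 20 calendar days after October 2, 2019 is October 22, 2019.
Adding 30 calendar days to October 22, 2019 gives November 21, 2019, which is the date termination becomes effective. November 21, 2019 is a Thursday and is not a listed holiday, so no roll-forward applies.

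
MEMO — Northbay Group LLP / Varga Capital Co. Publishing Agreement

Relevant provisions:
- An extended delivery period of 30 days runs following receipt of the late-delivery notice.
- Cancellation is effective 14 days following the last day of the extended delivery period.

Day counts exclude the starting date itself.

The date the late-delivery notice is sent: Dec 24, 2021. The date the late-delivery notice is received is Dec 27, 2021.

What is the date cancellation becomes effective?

The last day of the extended delivery period: Dec 27, 2021 + 30 days = Jan 26, 2022.
The date cancellation becomes effective: 14 calendar days after Jan 26, 2022 is Feb 9, 2022.

Feb 9, 2022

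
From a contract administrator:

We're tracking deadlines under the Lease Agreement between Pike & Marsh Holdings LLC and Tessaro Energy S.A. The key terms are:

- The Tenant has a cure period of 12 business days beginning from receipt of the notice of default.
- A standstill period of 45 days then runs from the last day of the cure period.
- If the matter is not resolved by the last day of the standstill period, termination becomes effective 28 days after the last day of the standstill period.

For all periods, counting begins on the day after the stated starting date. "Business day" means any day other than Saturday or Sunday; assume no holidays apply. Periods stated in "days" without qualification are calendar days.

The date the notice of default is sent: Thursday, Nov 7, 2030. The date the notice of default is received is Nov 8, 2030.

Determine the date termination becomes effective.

Feb 7, 2031

The last day of the cure period: 12 business days after Friday, Nov 8, 2030, skipping weekends — Nov 11, Nov 12, Nov 13, Nov 14, …, Nov 22, Nov 25, Nov 26 — lands on Tuesday, Nov 26, 2030.
The last day of the standstill period: Nov 26, 2030 + 45 days = Jan 10, 2031.
The date termination becomes effective: Jan 10, 2031 + 28 days = Feb 7, 2031.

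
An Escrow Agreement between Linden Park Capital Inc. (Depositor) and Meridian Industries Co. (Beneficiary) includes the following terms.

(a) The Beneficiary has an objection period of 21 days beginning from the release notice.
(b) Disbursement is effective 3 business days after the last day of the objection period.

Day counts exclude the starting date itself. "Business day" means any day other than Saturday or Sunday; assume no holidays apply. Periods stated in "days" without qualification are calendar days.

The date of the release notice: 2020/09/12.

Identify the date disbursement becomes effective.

The last day of the objection period: 2020/09/12 + 21 days = 2020/10/03.
The date disbursement becomes effective: 3 business days after Saturday, 2020/10/03, skipping weekends — Oct 5, Oct 6, Oct 7 — lands on Wednesday, 2020/10/07.

2020/10/07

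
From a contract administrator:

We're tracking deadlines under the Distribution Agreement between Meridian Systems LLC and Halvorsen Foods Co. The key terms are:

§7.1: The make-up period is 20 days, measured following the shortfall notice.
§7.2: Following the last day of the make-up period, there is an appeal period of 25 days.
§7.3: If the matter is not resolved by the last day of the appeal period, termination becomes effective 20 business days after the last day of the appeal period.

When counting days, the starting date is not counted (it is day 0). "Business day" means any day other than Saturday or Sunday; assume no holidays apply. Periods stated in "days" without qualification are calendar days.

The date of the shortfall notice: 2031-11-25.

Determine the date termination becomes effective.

The last day of the make-up period: 20 calendar days after 2031-11-25 is 2031-12-15.
Adding 25 calendar days to 2031-12-15 gives 2032-01-09, which is the last day of the appeal period.
The date termination becomes effective: counting 20 business days from Friday, 2032-01-09 (Jan 12, Jan 13, Jan 14, Jan 15, …, Feb 4, Feb 5, Feb 6, skipping weekends) reaches Friday, 2032-02-06.

2032-02-06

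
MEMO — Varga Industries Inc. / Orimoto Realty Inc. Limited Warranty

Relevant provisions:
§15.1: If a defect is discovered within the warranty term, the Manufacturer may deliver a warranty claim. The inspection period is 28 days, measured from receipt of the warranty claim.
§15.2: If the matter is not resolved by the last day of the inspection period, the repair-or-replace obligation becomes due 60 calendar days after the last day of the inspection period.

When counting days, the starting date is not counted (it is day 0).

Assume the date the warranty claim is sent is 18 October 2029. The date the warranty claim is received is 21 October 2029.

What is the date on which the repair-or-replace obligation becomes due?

17 January 2030

The last day of the inspection period: 28 calendar days after 21 October 2029 is 18 November 2029.
Adding 60 calendar days to 18 November 2029 gives 17 January 2030, which is the date on which the repair-or-replace obligation becomes due.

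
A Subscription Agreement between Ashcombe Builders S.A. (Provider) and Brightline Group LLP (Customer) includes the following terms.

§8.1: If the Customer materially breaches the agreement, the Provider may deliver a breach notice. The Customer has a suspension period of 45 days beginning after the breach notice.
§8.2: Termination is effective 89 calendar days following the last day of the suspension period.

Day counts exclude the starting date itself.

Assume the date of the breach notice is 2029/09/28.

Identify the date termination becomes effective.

2030/02/09

The last day of the suspension period: 2029/09/28 + 45 days = 2029/11/12.
Adding 89 calendar days to 2029/11/12 gives 2030/02/09, which is the date termination becomes effective.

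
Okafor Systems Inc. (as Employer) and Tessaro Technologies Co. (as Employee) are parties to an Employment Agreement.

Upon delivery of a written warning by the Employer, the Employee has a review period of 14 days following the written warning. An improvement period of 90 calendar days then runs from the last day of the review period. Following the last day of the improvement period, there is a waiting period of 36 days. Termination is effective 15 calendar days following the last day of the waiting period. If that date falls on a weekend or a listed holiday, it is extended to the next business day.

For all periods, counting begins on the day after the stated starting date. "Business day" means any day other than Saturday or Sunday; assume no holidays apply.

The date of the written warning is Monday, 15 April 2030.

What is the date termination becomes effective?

The last day of the review period: 15 April 2030 + 14 days = 29 April 2030.
The last day of the improvement period: 90 calendar days after 29 April 2030 is 28 July 2030.
The last day of the waiting period: 36 calendar days after 28 July 2030 is 2 September 2030.
The date termination becomes effective: 2 September 2030 + 15 days = 17 September 2030. 17 September 2030 is a Tuesday, so no roll-forward applies.

17 September 2030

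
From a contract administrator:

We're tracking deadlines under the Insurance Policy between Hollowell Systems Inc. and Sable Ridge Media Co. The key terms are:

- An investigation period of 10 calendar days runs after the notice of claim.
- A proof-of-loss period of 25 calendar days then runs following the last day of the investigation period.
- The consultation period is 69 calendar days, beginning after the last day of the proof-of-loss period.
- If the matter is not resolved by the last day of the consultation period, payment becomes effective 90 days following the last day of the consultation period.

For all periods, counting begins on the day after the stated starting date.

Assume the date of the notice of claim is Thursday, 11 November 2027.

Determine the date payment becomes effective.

The last day of the investigation period: 11 November 2027 + 10 days = 21 November 2027.
Adding 25 calendar days to 21 November 2027 gives 16 December 2027, which is the last day of the proof-of-loss period.
The last day of the consultation period: 16 December 2027 + 69 days = 23 February 2028.
The date payment becomes effective: 90 calendar days after 23 February 2028 is 23 May 2028.

23 May 2028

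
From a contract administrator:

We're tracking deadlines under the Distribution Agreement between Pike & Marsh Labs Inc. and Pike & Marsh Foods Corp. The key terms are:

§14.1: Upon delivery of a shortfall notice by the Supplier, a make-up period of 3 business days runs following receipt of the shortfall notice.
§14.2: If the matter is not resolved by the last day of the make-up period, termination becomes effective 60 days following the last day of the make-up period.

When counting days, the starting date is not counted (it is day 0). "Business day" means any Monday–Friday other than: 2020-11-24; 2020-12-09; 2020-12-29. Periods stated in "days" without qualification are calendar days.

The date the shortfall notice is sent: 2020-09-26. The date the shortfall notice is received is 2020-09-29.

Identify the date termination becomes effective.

2020-12-01

From Tuesday, 2020-09-29, 3 business days (Sep 30, Oct 1, Oct 2, skipping weekends) brings us to Friday, 2020-10-02, which is the last day of the make-up period.
The date termination becomes effective: 2020-10-02 + 60 days = 2020-12-01.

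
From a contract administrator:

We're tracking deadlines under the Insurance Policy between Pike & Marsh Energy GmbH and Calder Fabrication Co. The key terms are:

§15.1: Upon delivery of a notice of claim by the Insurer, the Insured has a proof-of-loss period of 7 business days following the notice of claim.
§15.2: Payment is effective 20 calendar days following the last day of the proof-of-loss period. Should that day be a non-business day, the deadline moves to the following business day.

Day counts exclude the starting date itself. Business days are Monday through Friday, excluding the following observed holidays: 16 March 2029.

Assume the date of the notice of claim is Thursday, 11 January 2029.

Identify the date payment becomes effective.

12 February 2029

The last day of the proof-of-loss period: 7 business days after Thursday, 11 January 2029, skipping weekends — Jan 12, Jan 15, Jan 16, Jan 17, Jan 18, Jan 19, Jan 22 — lands on Monday, 22 January 2029.
Adding 20 calendar days to 22 January 2029 gives 11 February 2029, which is the date payment becomes effective. That falls on a Sunday, so it rolls to the next business day, Monday, 12 February 2029.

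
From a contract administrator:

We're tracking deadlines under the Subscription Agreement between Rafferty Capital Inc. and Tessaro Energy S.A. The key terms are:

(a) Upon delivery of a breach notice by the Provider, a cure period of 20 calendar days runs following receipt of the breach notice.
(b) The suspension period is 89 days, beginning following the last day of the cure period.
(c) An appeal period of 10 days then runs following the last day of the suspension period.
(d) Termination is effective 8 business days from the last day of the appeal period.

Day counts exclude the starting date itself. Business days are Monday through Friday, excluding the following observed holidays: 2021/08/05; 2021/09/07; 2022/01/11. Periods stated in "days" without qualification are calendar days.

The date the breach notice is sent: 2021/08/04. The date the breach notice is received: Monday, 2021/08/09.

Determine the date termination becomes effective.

2021/12/16

Adding 20 calendar days to 2021/08/09 gives 2021/08/29, which is the last day of the cure period.
Adding 89 calendar days to 2021/08/29 gives 2021/11/26, which is the last day of the suspension period.
The last day of the appeal period: 10 calendar days after 2021/11/26 is 2021/12/06.
The date termination becomes effective: counting 8 business days from Monday, 2021/12/06 (Dec 7, Dec 8, Dec 9, Dec 10, Dec 13, Dec 14, Dec 15, Dec 16, skipping weekends) reaches Thursday, 2021/12/16.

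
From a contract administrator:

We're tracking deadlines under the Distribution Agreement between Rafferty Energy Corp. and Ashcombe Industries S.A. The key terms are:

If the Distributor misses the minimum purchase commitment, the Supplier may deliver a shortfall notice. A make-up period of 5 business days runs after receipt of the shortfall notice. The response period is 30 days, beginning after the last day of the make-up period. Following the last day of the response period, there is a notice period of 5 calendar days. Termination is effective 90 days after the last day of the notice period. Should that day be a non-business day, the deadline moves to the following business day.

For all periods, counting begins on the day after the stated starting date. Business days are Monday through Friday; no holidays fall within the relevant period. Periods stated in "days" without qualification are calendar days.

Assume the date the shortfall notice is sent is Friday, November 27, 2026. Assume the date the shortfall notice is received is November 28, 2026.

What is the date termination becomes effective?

The last day of the make-up period: counting 5 business days from Saturday, November 28, 2026 (Nov 30, Dec 1, Dec 2, Dec 3, Dec 4, skipping weekends) reaches Friday, December 4, 2026.
The last day of the response period: 30 calendar days after December 4, 2026 is January 3, 2027.
The last day of the notice period: 5 calendar days after January 3, 2027 is January 8, 2027.
The date termination becomes effective: 90 calendar days after January 8, 2027 is April 8, 2027. April 8, 2027 is a Thursday, so no roll-forward applies.

April 8, 2027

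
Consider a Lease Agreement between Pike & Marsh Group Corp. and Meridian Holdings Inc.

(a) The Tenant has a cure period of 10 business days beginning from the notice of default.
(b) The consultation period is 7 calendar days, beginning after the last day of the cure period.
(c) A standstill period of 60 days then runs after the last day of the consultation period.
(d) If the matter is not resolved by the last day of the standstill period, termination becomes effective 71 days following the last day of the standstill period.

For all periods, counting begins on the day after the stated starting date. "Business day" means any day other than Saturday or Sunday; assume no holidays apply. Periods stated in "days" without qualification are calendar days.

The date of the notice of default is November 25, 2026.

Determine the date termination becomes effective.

The last day of the cure period: 10 business days after Wednesday, November 25, 2026, skipping weekends — Nov 26, Nov 27, Nov 30, Dec 1, Dec 2, Dec 3, Dec 4, Dec 7, Dec 8, Dec 9 — lands on Wednesday, December 9, 2026.
The last day of the consultation period: December 9, 2026 + 7 days = December 16, 2026.
The last day of the standstill period: 60 calendar days after December 16, 2026 is February 14, 2027.
The date termination becomes effective: 71 calendar days after February 14, 2027 is April 26, 2027.

April 26, 2027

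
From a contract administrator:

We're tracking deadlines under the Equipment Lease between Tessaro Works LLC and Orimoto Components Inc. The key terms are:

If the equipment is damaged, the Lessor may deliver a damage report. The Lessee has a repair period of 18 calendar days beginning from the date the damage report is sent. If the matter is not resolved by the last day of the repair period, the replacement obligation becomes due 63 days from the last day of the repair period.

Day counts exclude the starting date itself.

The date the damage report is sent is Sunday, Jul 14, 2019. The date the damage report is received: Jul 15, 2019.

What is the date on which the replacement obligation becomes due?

Adding 18 calendar days to Jul 14, 2019 gives Aug 1, 2019, which is the last day of the repair period.
The date on which the replacement obligation becomes due: 63 calendar days after Aug 1, 2019 is Oct 3, 2019.

Oct 3, 2019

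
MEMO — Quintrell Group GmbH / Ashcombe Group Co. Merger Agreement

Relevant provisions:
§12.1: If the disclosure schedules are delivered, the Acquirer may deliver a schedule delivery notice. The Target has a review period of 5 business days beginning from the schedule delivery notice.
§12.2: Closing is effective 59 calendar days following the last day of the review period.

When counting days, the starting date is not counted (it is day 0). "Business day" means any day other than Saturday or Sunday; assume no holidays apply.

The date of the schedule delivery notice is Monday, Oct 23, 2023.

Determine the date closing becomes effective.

The last day of the review period: 5 business days after Monday, Oct 23, 2023, skipping weekends — Oct 24, Oct 25, Oct 26, Oct 27, Oct 30 — lands on Monday, Oct 30, 2023.
The date closing becomes effective: 59 calendar days after Oct 30, 2023 is Dec 28, 2023.

Dec 28, 2023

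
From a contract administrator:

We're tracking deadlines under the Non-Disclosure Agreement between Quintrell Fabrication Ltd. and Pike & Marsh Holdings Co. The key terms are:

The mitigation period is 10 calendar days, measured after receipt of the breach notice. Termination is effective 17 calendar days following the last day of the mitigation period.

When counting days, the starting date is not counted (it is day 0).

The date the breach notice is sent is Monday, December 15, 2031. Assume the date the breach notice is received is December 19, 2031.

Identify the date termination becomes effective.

January 15, 2032

The last day of the mitigation period: December 19, 2031 + 10 days = December 29, 2031.
Adding 17 calendar days to December 29, 2031 gives January 15, 2032, which is the date termination becomes effective.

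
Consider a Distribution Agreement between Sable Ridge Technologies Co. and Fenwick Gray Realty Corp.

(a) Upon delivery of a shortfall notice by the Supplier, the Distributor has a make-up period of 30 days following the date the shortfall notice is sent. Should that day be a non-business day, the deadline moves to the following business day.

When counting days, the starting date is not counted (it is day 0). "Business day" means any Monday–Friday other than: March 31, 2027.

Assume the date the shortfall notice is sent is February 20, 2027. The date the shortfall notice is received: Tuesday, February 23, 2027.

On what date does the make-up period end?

March 22, 2027

The last day of the make-up period: February 20, 2027 + 30 days = March 22, 2027. March 22, 2027 is a Monday and is not a listed holiday, so no roll-forward applies.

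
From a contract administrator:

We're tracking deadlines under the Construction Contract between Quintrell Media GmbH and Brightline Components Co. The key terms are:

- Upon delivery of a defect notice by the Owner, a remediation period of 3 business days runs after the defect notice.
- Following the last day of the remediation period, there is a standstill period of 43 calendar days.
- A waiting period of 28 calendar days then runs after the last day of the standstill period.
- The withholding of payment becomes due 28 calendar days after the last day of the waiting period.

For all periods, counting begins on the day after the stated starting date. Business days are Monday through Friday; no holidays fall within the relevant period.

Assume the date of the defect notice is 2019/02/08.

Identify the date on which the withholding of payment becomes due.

2019/05/23

The last day of the remediation period: 3 business days after Friday, 2019/02/08, skipping weekends — Feb 11, Feb 12, Feb 13 — lands on Wednesday, 2019/02/13.
The last day of the standstill period: 43 calendar days after 2019/02/13 is 2019/03/28.
Adding 28 calendar days to 2019/03/28 gives 2019/04/25, which is the last day of the waiting period.
The date on which the withholding of payment becomes due: 28 calendar days after 2019/04/25 is 2019/05/23.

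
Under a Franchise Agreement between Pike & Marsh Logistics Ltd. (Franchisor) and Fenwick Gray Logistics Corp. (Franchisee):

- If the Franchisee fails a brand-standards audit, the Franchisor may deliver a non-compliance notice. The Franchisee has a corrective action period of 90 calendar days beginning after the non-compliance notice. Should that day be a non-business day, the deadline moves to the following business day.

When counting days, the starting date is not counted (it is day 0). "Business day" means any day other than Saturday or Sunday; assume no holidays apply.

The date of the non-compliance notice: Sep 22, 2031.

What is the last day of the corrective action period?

The last day of the corrective action period: 90 calendar days after Sep 22, 2031 is Dec 21, 2031. That falls on a Sunday, so it rolls to the next business day, Monday, Dec 22, 2031.

Dec 22, 2031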